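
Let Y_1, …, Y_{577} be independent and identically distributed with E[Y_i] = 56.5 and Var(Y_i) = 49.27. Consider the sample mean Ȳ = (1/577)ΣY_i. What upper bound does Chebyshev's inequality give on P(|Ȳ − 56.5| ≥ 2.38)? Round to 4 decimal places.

0.0151

Var(Ȳ) = Var(Y_i)/n = 49.27/577 = 0.08539.
Chebyshev: P(|Ȳ − 56.5| ≥ 2.38) ≤ Var(Ȳ)/(2.38)² = 49.27/(577·2.38²) = 0.0151.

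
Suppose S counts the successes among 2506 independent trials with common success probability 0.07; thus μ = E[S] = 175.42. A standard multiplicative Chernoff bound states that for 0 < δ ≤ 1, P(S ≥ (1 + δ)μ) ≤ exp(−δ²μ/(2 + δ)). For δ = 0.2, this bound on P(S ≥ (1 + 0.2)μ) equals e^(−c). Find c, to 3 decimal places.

3.189

c = δ²μ/(2 + δ) = 0.2²·175.42/(2 + 0.2) = 3.1895.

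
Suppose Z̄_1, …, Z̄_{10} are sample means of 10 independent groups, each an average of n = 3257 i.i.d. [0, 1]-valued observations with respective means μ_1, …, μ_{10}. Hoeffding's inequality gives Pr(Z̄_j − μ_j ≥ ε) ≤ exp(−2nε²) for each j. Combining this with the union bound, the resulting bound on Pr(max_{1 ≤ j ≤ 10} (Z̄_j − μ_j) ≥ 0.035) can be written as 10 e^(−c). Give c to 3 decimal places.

7.980

Union bound over the 10 events: Pr(max_{1 ≤ j ≤ 10} (Z̄_j − μ_j) ≥ 0.035) ≤ 10·exp(−2nε²) = 10 exp(−2·3257·0.035²).
So c = 2·3257·0.035² = 7.9797.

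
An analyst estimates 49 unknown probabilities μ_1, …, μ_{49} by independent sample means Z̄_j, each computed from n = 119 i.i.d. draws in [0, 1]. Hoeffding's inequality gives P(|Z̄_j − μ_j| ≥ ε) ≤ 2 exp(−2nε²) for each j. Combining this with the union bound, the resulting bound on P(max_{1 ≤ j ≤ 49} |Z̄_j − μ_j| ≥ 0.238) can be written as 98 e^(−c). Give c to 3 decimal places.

13.481

Union bound over the 49 events: P(max_{1 ≤ j ≤ 49} |Z̄_j − μ_j| ≥ 0.238) ≤ 49·2·exp(−2nε²) = 98 exp(−2·119·0.238²).
So c = 2·119·0.238² = 13.4813.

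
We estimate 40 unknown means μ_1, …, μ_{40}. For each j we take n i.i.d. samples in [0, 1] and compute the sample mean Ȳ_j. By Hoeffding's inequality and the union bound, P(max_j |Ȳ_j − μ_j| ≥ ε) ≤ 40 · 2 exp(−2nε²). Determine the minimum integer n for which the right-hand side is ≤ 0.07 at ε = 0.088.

455

Need 2·40·exp(−2nε²) ≤ 0.07, i.e. exp(−2nε²) ≤ 0.07/80.
So 2nε² ≥ ln(80/0.07) = 7.041287.
Hence n ≥ 7.041287/(2·0.088²) = 454.629.
The smallest integer n is 455.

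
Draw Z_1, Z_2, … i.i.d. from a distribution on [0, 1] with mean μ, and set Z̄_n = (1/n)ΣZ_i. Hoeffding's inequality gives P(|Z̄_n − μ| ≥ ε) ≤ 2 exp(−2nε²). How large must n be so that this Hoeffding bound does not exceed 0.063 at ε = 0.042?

Require 2·exp(−2nε²) ≤ 0.063, i.e. 2nε² ≥ ln(2/0.063) = 3.457768.
So n ≥ 3.457768 / (2·0.042²) = 980.093.
The smallest integer n is 981.

981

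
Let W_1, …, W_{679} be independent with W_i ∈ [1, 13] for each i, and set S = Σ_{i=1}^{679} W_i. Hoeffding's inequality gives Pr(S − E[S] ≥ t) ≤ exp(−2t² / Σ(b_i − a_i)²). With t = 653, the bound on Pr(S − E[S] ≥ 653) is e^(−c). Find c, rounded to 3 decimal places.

Σ(b_i − a_i)² = 679·(12)² = 97776.
c = 2t²/97776 = 2·653²/97776 = 8.7222.

8.722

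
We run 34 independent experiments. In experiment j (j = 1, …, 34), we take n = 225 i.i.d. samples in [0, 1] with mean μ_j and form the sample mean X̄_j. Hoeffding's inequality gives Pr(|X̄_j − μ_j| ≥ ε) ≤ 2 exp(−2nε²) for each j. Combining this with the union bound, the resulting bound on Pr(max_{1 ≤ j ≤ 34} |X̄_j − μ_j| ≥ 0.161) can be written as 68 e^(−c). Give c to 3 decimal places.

11.664

Union bound over the 34 events: Pr(max_{1 ≤ j ≤ 34} |X̄_j − μ_j| ≥ 0.161) ≤ 34·2·exp(−2nε²) = 68 exp(−2·225·0.161²).
So c = 2·225·0.161² = 11.6645.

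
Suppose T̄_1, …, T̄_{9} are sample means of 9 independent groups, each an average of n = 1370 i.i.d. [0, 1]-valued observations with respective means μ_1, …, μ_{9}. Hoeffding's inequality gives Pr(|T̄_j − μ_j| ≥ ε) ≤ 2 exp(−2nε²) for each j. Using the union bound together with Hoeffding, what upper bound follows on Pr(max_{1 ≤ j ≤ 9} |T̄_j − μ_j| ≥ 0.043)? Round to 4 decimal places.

0.1135

Per-experiment Hoeffding bound: 2·exp(−2·1370·0.043²) = 2·exp(−5.06626) = 0.012612.
Union bound over 9 events: 9·0.012612 = 0.11351.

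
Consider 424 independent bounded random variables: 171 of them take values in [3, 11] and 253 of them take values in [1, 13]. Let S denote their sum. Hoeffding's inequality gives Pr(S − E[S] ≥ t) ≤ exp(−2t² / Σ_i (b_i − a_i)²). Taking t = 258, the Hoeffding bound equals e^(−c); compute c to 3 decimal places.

Σ(b_i − a_i)² = 171·8² + 253·12² = 47376.
c = 2t² / 47376 = 2·258² / 47376 = 2.8100.

2.810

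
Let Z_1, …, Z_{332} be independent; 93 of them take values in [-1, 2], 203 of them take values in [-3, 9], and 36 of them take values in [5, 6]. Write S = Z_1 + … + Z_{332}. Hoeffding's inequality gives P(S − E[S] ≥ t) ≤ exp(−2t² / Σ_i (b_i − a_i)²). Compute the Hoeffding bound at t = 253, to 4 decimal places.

0.0142

Σ(b_i − a_i)² = 93·3² + 203·12² + 36·1² = 30105.
Exponent = 2·253² / 30105 = 4.25238.
Bound = exp(−4.25238) = 0.01423.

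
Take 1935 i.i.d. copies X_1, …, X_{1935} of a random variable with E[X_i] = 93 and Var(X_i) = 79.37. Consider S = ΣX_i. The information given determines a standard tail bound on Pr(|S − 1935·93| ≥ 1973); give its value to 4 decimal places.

0.0395

With mean and variance of each term known, Chebyshev's inequality bounds the deviation of the sum (or sample mean).
Var(S) = n·Var(X_i) = 1935·79.37 = 153580.95.
Chebyshev: Pr(|S − 1935·93| ≥ 1973) ≤ Var(S)/1973² = 153580.95/3892729 = 0.0395.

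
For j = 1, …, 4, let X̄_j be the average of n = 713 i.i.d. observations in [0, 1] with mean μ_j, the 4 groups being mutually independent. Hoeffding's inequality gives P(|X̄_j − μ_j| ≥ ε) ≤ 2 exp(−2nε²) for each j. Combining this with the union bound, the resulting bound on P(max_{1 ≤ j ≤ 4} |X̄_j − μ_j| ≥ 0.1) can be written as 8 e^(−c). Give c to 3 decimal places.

Union bound over the 4 events: P(max_{1 ≤ j ≤ 4} |X̄_j − μ_j| ≥ 0.1) ≤ 4·2·exp(−2nε²) = 8 exp(−2·713·0.1²).
So c = 2·713·0.1² = 14.2600.

14.260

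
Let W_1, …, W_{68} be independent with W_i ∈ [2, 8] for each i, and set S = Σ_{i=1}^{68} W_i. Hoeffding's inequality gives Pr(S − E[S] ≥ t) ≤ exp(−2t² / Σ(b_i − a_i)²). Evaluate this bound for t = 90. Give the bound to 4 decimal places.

Σ(b_i − a_i)² = 68·(6)² = 2448.
Exponent = 2·90²/2448 = 6.6176.
Bound = exp(−6.6176) = 0.00134.

0.0013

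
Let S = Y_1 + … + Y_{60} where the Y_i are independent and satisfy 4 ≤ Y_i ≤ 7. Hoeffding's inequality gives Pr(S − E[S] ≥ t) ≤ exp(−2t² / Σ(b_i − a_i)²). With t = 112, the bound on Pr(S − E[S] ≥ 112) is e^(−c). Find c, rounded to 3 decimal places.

46.459

Σ(b_i − a_i)² = 60·(3)² = 540.
c = 2t²/540 = 2·112²/540 = 46.4593.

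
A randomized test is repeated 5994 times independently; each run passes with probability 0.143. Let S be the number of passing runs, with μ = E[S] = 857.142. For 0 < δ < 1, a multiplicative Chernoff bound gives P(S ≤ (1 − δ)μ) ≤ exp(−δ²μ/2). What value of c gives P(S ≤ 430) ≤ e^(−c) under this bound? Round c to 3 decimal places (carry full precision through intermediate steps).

Write 430 = (1 − δ)μ, so δ = 1 − 430/857.142 = 0.4983328…
Then the exponent is δ²μ/2 = (μ − 430)²/(2μ) = 106.429441.

106.429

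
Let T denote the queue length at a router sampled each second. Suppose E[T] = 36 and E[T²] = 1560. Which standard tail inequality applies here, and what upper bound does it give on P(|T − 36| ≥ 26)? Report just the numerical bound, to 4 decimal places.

The first two moments determine the variance, so Chebyshev's inequality is the sharpest standard bound available.
Var(T) = E[T²] − (E[T])² = 1560 − 1296 = 264.
Chebyshev's inequality: P(|T − μ| ≥ t) ≤ Var(T)/t² = 264/676 = 0.3905.

0.3905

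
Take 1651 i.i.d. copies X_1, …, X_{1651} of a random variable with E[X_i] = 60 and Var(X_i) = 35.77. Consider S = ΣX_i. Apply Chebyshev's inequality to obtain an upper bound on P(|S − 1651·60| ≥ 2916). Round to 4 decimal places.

0.0069

Var(S) = n·Var(X_i) = 1651·35.77 = 59056.27.
Chebyshev: P(|S − 1651·60| ≥ 2916) ≤ Var(S)/2916² = 59056.27/8503056 = 0.0069.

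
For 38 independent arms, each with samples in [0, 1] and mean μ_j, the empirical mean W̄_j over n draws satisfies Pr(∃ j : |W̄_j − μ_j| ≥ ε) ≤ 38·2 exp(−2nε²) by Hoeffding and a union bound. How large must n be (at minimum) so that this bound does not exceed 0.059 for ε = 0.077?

604

Need 2·38·exp(−2nε²) ≤ 0.059, i.e. exp(−2nε²) ≤ 0.059/76.
So 2nε² ≥ ln(76/0.059) = 7.160951.
Hence n ≥ 7.160951/(2·0.077²) = 603.892.
The smallest integer n is 604.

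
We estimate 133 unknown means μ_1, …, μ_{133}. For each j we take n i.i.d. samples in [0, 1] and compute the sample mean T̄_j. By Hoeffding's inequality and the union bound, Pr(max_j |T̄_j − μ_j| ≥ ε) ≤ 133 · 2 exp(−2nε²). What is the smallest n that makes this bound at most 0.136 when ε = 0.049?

1579

Need 2·133·exp(−2nε²) ≤ 0.136, i.e. exp(−2nε²) ≤ 0.136/266.
So 2nε² ≥ ln(266/0.136) = 7.578597.
Hence n ≥ 7.578597/(2·0.049²) = 1578.217.
The smallest integer n is 1579.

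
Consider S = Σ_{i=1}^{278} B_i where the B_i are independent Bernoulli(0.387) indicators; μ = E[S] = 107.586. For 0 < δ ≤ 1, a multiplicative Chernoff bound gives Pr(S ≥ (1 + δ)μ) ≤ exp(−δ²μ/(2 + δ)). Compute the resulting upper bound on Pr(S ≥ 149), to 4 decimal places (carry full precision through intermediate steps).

0.0013

Write 149 = (1 + δ)μ, so δ = 149/107.586 − 1 = 0.3849386…
Then the exponent is δ²μ/(2 + δ) = (149 − μ)² / (μ·(2 + δ)) = 6.684384.
Bound = exp(−6.684384) = 0.00125.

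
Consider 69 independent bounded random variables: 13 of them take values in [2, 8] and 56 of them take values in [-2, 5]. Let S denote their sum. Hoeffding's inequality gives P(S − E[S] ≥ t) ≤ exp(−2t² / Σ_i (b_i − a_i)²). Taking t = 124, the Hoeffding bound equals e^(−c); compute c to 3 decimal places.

9.574

Σ(b_i − a_i)² = 13·6² + 56·7² = 3212.
c = 2t² / 3212 = 2·124² / 3212 = 9.5741.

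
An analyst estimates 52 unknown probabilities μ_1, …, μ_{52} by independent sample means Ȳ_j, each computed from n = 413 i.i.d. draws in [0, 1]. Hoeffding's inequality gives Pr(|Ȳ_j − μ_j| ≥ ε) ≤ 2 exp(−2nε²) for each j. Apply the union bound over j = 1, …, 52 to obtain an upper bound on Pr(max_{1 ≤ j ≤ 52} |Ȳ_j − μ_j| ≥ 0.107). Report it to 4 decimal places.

0.0081

Per-experiment Hoeffding bound: 2·exp(−2·413·0.107²) = 2·exp(−9.45687) = 0.0001563.
Union bound over 52 events: 52·0.0001563 = 0.00813.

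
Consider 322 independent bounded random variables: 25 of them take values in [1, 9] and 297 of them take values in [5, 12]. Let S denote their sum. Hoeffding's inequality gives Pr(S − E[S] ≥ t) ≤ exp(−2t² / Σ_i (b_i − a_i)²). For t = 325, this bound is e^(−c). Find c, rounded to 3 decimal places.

Σ(b_i − a_i)² = 25·8² + 297·7² = 16153.
c = 2t² / 16153 = 2·325² / 16153 = 13.0781.

13.078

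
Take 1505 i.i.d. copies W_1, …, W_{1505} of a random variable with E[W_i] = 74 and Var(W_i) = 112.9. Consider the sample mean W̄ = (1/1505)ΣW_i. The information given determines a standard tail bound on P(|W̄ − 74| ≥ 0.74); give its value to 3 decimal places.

0.137

With mean and variance of each term known, Chebyshev's inequality bounds the deviation of the sum (or sample mean).
Var(W̄) = Var(W_i)/n = 112.9/1505 = 0.075017.
Chebyshev: P(|W̄ − 74| ≥ 0.74) ≤ Var(W̄)/(0.74)² = 112.9/(1505·0.74²) = 0.1370.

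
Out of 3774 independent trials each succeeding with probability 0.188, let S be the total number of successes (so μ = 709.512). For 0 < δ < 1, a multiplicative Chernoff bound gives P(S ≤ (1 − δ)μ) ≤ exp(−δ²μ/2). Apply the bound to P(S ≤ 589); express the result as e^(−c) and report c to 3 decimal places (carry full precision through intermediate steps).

Write 589 = (1 − δ)μ, so δ = 1 − 589/709.512 = 0.169852…
Then the exponent is δ²μ/2 = (μ − 589)²/(2μ) = 10.234599.

10.235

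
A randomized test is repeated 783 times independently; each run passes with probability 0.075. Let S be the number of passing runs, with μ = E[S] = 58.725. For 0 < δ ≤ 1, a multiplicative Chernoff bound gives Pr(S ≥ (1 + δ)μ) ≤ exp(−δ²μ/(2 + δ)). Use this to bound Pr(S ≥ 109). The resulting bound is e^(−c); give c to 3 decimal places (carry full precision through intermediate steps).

Write 109 = (1 + δ)μ, so δ = 109/58.725 − 1 = 0.856109…
Then the exponent is δ²μ/(2 + δ) = (109 − μ)² / (μ·(2 + δ)) = 15.069761.

15.070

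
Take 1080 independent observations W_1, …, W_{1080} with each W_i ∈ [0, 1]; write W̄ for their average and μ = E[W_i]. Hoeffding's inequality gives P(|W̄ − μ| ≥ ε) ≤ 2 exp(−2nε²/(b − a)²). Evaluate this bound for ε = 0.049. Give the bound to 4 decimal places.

Exponent: 2nε²/(b − a)² = 2·1080·0.049² / 1² = 5.18616.
Bound = 2·exp(−5.18616) = 0.01119.

0.0112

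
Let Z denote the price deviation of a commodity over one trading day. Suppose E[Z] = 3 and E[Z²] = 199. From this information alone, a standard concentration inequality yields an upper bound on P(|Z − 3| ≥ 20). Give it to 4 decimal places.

The first two moments determine the variance, so Chebyshev's inequality is the sharpest standard bound available.
Var(Z) = E[Z²] − (E[Z])² = 199 − 9 = 190.
Chebyshev's inequality: P(|Z − μ| ≥ t) ≤ Var(Z)/t² = 190/400 = 0.4750.

0.4750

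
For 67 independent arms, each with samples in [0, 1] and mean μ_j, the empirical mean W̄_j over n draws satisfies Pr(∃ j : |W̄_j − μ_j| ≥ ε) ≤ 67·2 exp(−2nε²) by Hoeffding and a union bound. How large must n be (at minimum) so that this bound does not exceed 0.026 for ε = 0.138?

225

Need 2·67·exp(−2nε²) ≤ 0.026, i.e. exp(−2nε²) ≤ 0.026/134.
So 2nε² ≥ ln(134/0.026) = 8.547499.
Hence n ≥ 8.547499/(2·0.138²) = 224.414.
The smallest integer n is 225.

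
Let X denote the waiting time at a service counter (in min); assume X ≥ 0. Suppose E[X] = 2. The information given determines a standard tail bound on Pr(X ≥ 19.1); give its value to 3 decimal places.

0.105

Only the mean of a non-negative variable is known, so Markov's inequality is the applicable tail bound.
Markov's inequality: for a non-negative random variable, Pr(X ≥ a) ≤ E[X]/a.
Here E[X] = 2 and a = 19.1, so the bound is 2/19.1 = 0.1047.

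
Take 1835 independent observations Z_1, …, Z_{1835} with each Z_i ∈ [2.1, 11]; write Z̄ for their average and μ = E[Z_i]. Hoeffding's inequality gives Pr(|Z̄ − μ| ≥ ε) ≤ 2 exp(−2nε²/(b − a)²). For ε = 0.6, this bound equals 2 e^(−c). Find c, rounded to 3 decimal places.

16.680

c = 2nε²/(b − a)² = 2·1835·0.6² / 8.9² = 16.6797.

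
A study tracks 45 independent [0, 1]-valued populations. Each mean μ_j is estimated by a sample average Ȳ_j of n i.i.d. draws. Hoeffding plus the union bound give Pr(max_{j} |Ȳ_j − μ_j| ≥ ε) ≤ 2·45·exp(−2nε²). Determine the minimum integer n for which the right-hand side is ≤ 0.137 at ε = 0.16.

Need 2·45·exp(−2nε²) ≤ 0.137, i.e. exp(−2nε²) ≤ 0.137/90.
So 2nε² ≥ ln(90/0.137) = 6.487584.
Hence n ≥ 6.487584/(2·0.16²) = 126.711.
The smallest integer n is 127.

127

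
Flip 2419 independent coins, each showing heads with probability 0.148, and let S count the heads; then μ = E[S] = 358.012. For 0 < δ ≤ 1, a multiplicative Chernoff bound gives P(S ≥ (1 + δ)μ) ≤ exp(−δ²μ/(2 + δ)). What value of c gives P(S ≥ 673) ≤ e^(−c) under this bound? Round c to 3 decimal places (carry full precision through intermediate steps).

96.233

Write 673 = (1 + δ)μ, so δ = 673/358.012 − 1 = 0.8798253…
Then the exponent is δ²μ/(2 + δ) = (673 − μ)² / (μ·(2 + δ)) = 96.233060.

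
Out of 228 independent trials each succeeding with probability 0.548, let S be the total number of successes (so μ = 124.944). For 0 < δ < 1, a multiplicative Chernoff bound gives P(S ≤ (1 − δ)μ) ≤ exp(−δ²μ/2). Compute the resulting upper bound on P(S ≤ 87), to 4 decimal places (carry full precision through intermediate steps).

0.0031

Write 87 = (1 − δ)μ, so δ = 1 − 87/124.944 = 0.3036881…
Then the exponent is δ²μ/2 = (μ − 87)²/(2μ) = 5.761570.
Bound = exp(−5.761570) = 0.00315.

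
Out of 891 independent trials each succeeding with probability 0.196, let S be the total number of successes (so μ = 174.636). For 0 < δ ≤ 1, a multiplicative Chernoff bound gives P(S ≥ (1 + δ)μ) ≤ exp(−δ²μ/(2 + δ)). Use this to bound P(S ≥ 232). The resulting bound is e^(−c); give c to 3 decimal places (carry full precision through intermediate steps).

8.092

Write 232 = (1 + δ)μ, so δ = 232/174.636 − 1 = 0.3284775…
Then the exponent is δ²μ/(2 + δ) = (232 − μ)² / (μ·(2 + δ)) = 8.092320.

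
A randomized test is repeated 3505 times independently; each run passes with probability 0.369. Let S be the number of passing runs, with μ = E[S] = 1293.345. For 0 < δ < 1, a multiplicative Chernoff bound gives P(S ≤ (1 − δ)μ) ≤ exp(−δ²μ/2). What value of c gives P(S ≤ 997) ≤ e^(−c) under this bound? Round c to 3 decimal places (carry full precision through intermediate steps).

Write 997 = (1 − δ)μ, so δ = 1 − 997/1293.345 = 0.2291307…
Then the exponent is δ²μ/2 = (μ − 997)²/(2μ) = 33.950863.

33.951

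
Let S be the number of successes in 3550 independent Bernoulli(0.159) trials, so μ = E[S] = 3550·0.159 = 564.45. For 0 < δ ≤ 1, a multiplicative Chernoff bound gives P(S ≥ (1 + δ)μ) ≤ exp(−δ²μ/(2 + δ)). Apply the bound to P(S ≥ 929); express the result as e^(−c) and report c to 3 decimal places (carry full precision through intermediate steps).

Write 929 = (1 + δ)μ, so δ = 929/564.45 − 1 = 0.6458499…
Then the exponent is δ²μ/(2 + δ) = (929 − μ)² / (μ·(2 + δ)) = 88.986376.

88.986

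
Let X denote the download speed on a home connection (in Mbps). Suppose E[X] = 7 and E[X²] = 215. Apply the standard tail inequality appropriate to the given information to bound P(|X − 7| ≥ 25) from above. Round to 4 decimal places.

The first two moments determine the variance, so Chebyshev's inequality is the sharpest standard bound available.
Var(X) = E[X²] − (E[X])² = 215 − 49 = 166.
Chebyshev's inequality: P(|X − μ| ≥ t) ≤ Var(X)/t² = 166/625 = 0.2656.

0.2656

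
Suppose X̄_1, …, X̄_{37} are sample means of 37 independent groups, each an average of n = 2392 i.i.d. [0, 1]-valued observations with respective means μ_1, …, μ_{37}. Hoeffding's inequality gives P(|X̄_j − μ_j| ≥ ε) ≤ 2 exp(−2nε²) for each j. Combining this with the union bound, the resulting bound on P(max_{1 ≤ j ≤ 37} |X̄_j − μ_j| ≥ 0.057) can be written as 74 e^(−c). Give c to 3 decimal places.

15.543

Union bound over the 37 events: P(max_{1 ≤ j ≤ 37} |X̄_j − μ_j| ≥ 0.057) ≤ 37·2·exp(−2nε²) = 74 exp(−2·2392·0.057²).
So c = 2·2392·0.057² = 15.5432.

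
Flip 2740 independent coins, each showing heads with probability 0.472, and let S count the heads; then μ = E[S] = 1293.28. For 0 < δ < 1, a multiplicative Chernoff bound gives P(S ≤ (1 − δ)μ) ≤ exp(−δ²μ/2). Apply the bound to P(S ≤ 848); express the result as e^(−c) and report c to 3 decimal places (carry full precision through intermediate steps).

Write 848 = (1 − δ)μ, so δ = 1 − 848/1293.28 = 0.3443029…
Then the exponent is δ²μ/2 = (μ − 848)²/(2μ) = 76.655588.

76.656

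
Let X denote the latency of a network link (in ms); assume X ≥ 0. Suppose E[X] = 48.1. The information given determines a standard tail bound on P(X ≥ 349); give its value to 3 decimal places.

0.138

Only the mean of a non-negative variable is known, so Markov's inequality is the applicable tail bound.
Markov's inequality: for a non-negative random variable, P(X ≥ a) ≤ E[X]/a.
Here E[X] = 48.1 and a = 349, so the bound is 48.1/349 = 0.1378.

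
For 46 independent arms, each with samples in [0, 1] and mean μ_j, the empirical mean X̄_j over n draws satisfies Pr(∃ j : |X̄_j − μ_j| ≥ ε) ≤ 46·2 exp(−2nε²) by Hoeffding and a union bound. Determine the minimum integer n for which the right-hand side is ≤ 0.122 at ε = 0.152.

Need 2·46·exp(−2nε²) ≤ 0.122, i.e. exp(−2nε²) ≤ 0.122/92.
So 2nε² ≥ ln(92/0.122) = 6.625523.
Hence n ≥ 6.625523/(2·0.152²) = 143.385.
The smallest integer n is 144.

144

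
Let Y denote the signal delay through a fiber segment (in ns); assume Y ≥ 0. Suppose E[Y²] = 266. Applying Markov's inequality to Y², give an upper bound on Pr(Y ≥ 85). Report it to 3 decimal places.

Since Y ≥ 0, the event {Y ≥ 85} is the same as {Y² ≥ 7225}.
Markov's inequality applied to Y² gives Pr(Y² ≥ 7225) ≤ E[Y²]/7225 = 266/7225 = 0.0368.

0.037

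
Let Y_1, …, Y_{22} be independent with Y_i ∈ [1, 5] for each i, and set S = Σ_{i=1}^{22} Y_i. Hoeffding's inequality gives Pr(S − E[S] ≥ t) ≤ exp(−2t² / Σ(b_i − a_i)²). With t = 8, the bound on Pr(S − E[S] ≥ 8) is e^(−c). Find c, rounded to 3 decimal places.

Σ(b_i − a_i)² = 22·(4)² = 352.
c = 2t²/352 = 2·8²/352 = 0.3636.

0.364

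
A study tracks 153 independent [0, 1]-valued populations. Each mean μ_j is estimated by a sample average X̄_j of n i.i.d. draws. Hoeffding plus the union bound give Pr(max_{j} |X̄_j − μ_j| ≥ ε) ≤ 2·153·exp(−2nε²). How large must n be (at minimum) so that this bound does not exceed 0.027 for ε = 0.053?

1662

Need 2·153·exp(−2nε²) ≤ 0.027, i.e. exp(−2nε²) ≤ 0.027/306.
So 2nε² ≥ ln(306/0.027) = 9.335504.
Hence n ≥ 9.335504/(2·0.053²) = 1661.713.
The smallest integer n is 1662.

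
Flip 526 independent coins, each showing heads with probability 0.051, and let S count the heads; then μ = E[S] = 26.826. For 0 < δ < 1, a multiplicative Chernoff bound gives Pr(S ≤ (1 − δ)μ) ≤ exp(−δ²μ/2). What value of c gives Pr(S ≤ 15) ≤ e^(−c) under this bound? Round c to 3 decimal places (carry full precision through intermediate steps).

Write 15 = (1 − δ)μ, so δ = 1 − 15/26.826 = 0.440841…
Then the exponent is δ²μ/2 = (μ − 15)²/(2μ) = 2.606693.

2.607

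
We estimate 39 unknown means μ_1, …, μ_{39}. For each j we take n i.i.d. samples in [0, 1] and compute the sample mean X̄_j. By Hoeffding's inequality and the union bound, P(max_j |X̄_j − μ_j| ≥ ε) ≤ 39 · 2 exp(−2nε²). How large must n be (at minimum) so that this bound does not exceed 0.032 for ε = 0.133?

Need 2·39·exp(−2nε²) ≤ 0.032, i.e. exp(−2nε²) ≤ 0.032/78.
So 2nε² ≥ ln(78/0.032) = 7.798728.
Hence n ≥ 7.798728/(2·0.133²) = 220.440.
The smallest integer n is 221.

221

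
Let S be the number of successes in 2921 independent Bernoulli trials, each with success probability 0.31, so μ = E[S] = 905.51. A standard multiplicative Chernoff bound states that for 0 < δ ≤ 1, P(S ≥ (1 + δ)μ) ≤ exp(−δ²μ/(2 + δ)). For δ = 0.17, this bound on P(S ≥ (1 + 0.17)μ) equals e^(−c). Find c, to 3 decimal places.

12.060

c = δ²μ/(2 + δ) = 0.17²·905.51/(2 + 0.17) = 12.0596.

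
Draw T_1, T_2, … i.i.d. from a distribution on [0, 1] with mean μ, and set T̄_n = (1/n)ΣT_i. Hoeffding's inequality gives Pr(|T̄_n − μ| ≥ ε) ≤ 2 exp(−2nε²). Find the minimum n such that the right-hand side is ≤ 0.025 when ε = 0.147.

Require 2·exp(−2nε²) ≤ 0.025, i.e. 2nε² ≥ ln(2/0.025) = 4.382027.
So n ≥ 4.382027 / (2·0.147²) = 101.394.
The smallest integer n is 102.

102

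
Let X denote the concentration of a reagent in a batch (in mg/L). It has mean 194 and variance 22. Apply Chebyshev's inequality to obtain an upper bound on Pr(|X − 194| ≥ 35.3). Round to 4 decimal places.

0.0177

Chebyshev: Pr(|X − μ| ≥ t) ≤ Var(X)/t².
Bound = 22 / 1246.09 = 0.0177.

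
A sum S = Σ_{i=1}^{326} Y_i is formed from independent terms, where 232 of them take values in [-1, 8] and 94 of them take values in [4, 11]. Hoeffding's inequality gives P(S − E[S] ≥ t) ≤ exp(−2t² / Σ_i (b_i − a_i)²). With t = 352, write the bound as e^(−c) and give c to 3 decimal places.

10.591

Σ(b_i − a_i)² = 232·9² + 94·7² = 23398.
c = 2t² / 23398 = 2·352² / 23398 = 10.5910.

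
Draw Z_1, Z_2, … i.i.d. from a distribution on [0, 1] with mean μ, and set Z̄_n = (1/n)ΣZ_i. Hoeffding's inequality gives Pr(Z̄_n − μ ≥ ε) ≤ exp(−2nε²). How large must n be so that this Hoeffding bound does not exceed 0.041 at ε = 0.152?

Require exp(−2nε²) ≤ 0.041, i.e. 2nε² ≥ ln(1/0.041) = 3.194183.
So n ≥ 3.194183 / (2·0.152²) = 69.126.
The smallest integer n is 70.

70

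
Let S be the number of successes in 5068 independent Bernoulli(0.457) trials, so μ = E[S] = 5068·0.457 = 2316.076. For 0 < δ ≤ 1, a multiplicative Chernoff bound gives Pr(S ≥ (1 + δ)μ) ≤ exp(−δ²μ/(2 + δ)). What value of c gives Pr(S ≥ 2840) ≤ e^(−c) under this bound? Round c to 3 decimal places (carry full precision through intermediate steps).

Write 2840 = (1 + δ)μ, so δ = 2840/2316.076 − 1 = 0.2262119…
Then the exponent is δ²μ/(2 + δ) = (2840 − μ)² / (μ·(2 + δ)) = 53.237454.

53.237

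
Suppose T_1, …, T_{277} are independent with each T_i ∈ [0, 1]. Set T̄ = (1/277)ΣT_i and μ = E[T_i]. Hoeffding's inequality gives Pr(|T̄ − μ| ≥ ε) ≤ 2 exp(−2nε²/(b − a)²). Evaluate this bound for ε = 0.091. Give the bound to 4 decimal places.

Exponent: 2nε²/(b − a)² = 2·277·0.091² / 1² = 4.58767.
Bound = 2·exp(−4.58767) = 0.02035.

0.0204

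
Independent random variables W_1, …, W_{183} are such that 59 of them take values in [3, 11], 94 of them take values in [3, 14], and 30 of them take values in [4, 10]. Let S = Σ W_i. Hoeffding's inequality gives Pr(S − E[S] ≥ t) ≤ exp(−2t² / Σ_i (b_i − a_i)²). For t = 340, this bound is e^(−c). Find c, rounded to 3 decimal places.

Σ(b_i − a_i)² = 59·8² + 94·11² + 30·6² = 16230.
c = 2t² / 16230 = 2·340² / 16230 = 14.2452.

14.245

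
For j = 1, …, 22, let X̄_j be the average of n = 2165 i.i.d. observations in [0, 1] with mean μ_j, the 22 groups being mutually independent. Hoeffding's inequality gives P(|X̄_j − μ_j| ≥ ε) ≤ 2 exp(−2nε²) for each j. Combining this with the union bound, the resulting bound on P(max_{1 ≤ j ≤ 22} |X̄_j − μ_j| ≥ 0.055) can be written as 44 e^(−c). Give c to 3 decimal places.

13.098

Union bound over the 22 events: P(max_{1 ≤ j ≤ 22} |X̄_j − μ_j| ≥ 0.055) ≤ 22·2·exp(−2nε²) = 44 exp(−2·2165·0.055²).
So c = 2·2165·0.055² = 13.0983.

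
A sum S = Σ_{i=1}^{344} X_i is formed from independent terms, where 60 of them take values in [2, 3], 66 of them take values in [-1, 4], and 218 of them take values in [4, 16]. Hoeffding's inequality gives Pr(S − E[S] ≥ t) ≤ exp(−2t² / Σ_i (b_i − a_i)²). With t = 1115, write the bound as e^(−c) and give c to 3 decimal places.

Σ(b_i − a_i)² = 60·1² + 66·5² + 218·12² = 33102.
c = 2t² / 33102 = 2·1115² / 33102 = 75.1148.

75.115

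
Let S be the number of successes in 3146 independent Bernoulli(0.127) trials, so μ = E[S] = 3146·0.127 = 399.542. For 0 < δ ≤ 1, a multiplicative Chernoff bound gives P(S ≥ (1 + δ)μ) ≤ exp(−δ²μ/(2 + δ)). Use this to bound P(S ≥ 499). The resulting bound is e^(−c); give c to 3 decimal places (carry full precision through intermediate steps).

Write 499 = (1 + δ)μ, so δ = 499/399.542 − 1 = 0.24893…
Then the exponent is δ²μ/(2 + δ) = (499 − μ)² / (μ·(2 + δ)) = 11.008827.

11.009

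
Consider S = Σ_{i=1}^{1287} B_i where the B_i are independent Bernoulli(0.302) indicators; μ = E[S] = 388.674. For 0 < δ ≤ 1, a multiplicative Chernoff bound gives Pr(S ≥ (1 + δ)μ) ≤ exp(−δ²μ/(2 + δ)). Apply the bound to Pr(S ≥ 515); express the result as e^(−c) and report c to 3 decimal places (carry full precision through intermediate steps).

Write 515 = (1 + δ)μ, so δ = 515/388.674 − 1 = 0.3250179…
Then the exponent is δ²μ/(2 + δ) = (515 − μ)² / (μ·(2 + δ)) = 17.659309.

17.659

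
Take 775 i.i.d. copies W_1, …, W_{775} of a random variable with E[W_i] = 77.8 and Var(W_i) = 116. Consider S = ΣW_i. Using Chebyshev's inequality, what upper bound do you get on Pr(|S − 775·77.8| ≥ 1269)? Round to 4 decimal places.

Var(S) = n·Var(W_i) = 775·116 = 89900.
Chebyshev: Pr(|S − 775·77.8| ≥ 1269) ≤ Var(S)/1269² = 89900/1610361 = 0.0558.

0.0558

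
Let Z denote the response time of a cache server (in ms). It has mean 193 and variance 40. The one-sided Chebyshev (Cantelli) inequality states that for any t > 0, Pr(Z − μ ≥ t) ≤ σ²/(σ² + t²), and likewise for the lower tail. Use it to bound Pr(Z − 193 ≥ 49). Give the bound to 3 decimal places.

Here σ² = 40 and t = 49, so σ² + t² = 2441.
Cantelli's bound: 40/2441 = 0.0164.

0.016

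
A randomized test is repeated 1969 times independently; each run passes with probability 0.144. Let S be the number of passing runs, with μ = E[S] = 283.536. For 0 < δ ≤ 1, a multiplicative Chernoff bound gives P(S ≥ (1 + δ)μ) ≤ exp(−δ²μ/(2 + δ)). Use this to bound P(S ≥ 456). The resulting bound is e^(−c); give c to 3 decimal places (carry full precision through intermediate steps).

40.220

Write 456 = (1 + δ)μ, so δ = 456/283.536 − 1 = 0.6082614…
Then the exponent is δ²μ/(2 + δ) = (456 − μ)² / (μ·(2 + δ)) = 40.219585.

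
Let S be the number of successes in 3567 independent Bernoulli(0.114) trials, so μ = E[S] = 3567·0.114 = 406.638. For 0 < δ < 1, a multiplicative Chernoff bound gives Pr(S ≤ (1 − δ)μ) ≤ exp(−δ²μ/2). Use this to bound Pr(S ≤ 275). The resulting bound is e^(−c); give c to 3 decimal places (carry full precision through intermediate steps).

21.307

Write 275 = (1 − δ)μ, so δ = 1 − 275/406.638 = 0.3237228…
Then the exponent is δ²μ/2 = (μ − 275)²/(2μ) = 21.307112.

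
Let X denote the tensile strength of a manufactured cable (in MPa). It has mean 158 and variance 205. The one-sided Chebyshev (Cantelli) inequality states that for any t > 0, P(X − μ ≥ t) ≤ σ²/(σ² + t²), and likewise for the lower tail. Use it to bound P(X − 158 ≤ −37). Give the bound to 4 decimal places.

Here σ² = 205 and t = 37, so σ² + t² = 1574.
Cantelli's bound: 205/1574 = 0.1302.

0.1302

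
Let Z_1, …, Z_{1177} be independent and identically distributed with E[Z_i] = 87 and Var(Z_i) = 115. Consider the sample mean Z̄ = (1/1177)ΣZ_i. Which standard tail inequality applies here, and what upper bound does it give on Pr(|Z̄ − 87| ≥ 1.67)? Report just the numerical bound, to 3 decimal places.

0.035

With mean and variance of each term known, Chebyshev's inequality bounds the deviation of the sum (or sample mean).
Var(Z̄) = Var(Z_i)/n = 115/1177 = 0.097706.
Chebyshev: Pr(|Z̄ − 87| ≥ 1.67) ≤ Var(Z̄)/(1.67)² = 115/(1177·1.67²) = 0.0350.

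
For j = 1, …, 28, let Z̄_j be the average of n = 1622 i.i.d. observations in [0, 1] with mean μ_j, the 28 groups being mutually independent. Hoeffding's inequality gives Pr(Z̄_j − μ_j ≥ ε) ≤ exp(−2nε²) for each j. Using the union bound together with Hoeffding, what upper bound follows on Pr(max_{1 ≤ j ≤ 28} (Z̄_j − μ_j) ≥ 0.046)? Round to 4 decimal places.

0.0292

Per-experiment Hoeffding bound: exp(−2·1622·0.046²) = exp(−6.86430) = 0.0010444.
Union bound over 28 events: 28·0.0010444 = 0.02924.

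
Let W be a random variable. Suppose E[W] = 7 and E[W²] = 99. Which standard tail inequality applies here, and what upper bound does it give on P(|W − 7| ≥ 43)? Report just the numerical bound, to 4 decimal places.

The first two moments determine the variance, so Chebyshev's inequality is the sharpest standard bound available.
Var(W) = E[W²] − (E[W])² = 99 − 49 = 50.
Chebyshev's inequality: P(|W − μ| ≥ t) ≤ Var(W)/t² = 50/1849 = 0.0270.

0.0270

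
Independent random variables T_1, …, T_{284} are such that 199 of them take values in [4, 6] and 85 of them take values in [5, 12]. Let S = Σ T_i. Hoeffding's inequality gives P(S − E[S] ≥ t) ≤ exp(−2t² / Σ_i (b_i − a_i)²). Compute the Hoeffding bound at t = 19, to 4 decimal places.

Σ(b_i − a_i)² = 199·2² + 85·7² = 4961.
Exponent = 2·19² / 4961 = 0.14554.
Bound = exp(−0.14554) = 0.86456.

0.8646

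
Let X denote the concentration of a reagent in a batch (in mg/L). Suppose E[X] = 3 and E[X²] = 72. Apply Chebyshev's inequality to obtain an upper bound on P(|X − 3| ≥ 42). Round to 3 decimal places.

0.036

Var(X) = E[X²] − (E[X])² = 72 − 9 = 63.
Chebyshev's inequality: P(|X − μ| ≥ t) ≤ Var(X)/t² = 63/1764 = 0.0357.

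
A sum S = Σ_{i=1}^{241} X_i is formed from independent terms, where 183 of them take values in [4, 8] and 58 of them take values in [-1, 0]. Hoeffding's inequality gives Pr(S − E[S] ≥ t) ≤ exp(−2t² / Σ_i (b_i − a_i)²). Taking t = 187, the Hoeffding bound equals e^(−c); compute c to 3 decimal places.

23.422

Σ(b_i − a_i)² = 183·4² + 58·1² = 2986.
c = 2t² / 2986 = 2·187² / 2986 = 23.4220.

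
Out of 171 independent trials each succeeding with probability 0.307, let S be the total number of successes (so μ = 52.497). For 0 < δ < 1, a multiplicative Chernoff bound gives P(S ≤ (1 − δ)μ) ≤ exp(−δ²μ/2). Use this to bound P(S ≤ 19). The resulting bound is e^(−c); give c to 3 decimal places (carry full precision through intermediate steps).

10.687

Write 19 = (1 − δ)μ, so δ = 1 − 19/52.497 = 0.6380746…
Then the exponent is δ²μ/2 = (μ − 19)²/(2μ) = 10.686792.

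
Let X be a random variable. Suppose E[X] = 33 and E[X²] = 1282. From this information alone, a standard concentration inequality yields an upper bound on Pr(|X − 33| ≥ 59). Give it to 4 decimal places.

0.0554

The first two moments determine the variance, so Chebyshev's inequality is the sharpest standard bound available.
Var(X) = E[X²] − (E[X])² = 1282 − 1089 = 193.
Chebyshev's inequality: Pr(|X − μ| ≥ t) ≤ Var(X)/t² = 193/3481 = 0.0554.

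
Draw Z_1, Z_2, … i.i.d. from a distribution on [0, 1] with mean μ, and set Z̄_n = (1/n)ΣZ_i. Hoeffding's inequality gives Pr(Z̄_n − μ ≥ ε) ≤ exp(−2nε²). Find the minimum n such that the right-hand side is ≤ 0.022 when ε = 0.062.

Require exp(−2nε²) ≤ 0.022, i.e. 2nε² ≥ ln(1/0.022) = 3.816713.
So n ≥ 3.816713 / (2·0.062²) = 496.451.
The smallest integer n is 497.

497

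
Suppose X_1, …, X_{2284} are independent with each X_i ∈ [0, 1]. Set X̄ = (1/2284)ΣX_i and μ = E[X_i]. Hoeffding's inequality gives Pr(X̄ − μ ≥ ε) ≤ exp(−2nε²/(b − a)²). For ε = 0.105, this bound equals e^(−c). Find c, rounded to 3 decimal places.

50.362

c = 2nε²/(b − a)² = 2·2284·0.105² / 1² = 50.3622.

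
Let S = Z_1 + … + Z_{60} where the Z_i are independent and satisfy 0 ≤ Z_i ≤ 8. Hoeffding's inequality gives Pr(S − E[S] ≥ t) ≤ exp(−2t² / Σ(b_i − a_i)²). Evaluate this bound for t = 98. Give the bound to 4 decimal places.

0.0067

Σ(b_i − a_i)² = 60·(8)² = 3840.
Exponent = 2·98²/3840 = 5.0021.
Bound = exp(−5.0021) = 0.00672.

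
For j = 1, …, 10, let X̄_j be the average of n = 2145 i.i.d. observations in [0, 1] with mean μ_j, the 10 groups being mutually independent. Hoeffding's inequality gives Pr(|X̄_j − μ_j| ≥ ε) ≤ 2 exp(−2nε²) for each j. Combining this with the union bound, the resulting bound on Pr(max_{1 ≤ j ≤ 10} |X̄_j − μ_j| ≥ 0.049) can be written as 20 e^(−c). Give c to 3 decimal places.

Union bound over the 10 events: Pr(max_{1 ≤ j ≤ 10} |X̄_j − μ_j| ≥ 0.049) ≤ 10·2·exp(−2nε²) = 20 exp(−2·2145·0.049²).
So c = 2·2145·0.049² = 10.3003.

10.300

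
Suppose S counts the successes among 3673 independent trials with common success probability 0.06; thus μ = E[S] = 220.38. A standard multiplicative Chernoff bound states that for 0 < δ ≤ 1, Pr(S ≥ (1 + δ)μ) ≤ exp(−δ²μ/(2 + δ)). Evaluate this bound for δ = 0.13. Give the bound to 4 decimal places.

0.1740

Exponent = δ²μ/(2 + δ) = 0.13²·220.38/2.13 = 1.7486.
Bound = exp(−1.7486) = 0.17403.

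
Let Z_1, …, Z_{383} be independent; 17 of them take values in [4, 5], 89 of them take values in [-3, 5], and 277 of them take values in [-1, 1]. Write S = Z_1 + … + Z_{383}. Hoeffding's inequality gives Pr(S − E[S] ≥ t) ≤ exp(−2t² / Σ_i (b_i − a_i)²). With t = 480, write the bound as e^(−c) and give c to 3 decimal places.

Σ(b_i − a_i)² = 17·1² + 89·8² + 277·2² = 6821.
c = 2t² / 6821 = 2·480² / 6821 = 67.5561.

67.556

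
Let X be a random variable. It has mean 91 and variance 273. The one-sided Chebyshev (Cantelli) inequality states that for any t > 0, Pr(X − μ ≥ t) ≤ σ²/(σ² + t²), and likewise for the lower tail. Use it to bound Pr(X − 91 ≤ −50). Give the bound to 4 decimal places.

0.0984

Here σ² = 273 and t = 50, so σ² + t² = 2773.
Cantelli's bound: 273/2773 = 0.0984.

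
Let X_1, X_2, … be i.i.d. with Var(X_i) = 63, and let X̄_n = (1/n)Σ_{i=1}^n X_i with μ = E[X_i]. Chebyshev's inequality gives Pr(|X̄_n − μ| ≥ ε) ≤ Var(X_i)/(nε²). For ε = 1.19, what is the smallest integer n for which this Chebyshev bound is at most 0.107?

Require 63/(n·1.19²) ≤ 0.107, i.e. n ≥ 63/(0.107·1.19²) = 415.779.
The smallest integer n is 416.

416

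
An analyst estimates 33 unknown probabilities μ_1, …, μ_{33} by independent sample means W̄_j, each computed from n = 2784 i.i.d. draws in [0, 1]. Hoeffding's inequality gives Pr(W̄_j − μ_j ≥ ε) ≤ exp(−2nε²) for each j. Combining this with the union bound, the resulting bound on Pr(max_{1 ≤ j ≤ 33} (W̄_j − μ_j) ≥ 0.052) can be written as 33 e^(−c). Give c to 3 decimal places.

Union bound over the 33 events: Pr(max_{1 ≤ j ≤ 33} (W̄_j − μ_j) ≥ 0.052) ≤ 33·exp(−2nε²) = 33 exp(−2·2784·0.052²).
So c = 2·2784·0.052² = 15.0559.

15.056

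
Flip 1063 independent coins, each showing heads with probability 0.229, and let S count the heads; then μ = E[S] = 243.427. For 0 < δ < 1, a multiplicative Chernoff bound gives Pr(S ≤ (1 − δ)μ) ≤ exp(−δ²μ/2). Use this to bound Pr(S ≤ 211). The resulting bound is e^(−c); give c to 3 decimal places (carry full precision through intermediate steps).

2.160

Write 211 = (1 − δ)μ, so δ = 1 − 211/243.427 = 0.1332104…
Then the exponent is δ²μ/2 = (μ − 211)²/(2μ) = 2.159806.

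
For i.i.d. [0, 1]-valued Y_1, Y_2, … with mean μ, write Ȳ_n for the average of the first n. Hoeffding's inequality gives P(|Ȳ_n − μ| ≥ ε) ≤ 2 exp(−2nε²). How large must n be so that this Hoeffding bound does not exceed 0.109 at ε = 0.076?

252

Require 2·exp(−2nε²) ≤ 0.109, i.e. 2nε² ≥ ln(2/0.109) = 2.909555.
So n ≥ 2.909555 / (2·0.076²) = 251.866.
The smallest integer n is 252.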